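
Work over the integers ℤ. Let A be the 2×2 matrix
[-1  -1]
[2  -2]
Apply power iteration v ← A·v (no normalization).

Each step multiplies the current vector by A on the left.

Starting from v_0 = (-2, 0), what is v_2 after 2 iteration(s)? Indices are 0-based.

v_0 = (-2, 0).
v_1 = A·v_0 = (2, -4).
v_2 = A·v_1 = (2, 12).

v_2 = (2, 12)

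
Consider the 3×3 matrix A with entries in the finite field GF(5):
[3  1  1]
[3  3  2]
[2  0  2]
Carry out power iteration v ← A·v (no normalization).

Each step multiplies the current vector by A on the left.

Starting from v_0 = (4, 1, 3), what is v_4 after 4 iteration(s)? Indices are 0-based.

v_4 = (1, 4, 3)

v_0 = (4, 1, 3).
v_1 = A·v_0 = (1, 1, 4).
v_2 = A·v_1 = (3, 4, 0).
v_3 = A·v_2 = (3, 1, 1).
v_4 = A·v_3 = (1, 4, 3).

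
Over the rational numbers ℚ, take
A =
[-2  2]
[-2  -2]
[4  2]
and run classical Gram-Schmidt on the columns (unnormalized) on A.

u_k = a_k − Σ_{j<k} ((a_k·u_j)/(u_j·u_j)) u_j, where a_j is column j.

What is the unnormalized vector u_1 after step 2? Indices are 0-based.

Step 1: u_0 = a_0 = (-2, -2, 4).
Step 2: u_1 = a_1 − (1/3)·u_0 = (8/3, -4/3, 2/3).

u_1 = (8/3, -4/3, 2/3)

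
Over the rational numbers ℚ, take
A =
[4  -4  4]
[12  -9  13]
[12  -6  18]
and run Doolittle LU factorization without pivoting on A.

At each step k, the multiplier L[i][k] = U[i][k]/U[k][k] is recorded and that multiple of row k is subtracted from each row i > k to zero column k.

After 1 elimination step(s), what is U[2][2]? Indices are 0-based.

U[2][2] = 6

k=0: U[0][0]=4
  eliminate (1,0): mult=3, new row 1: (0, 3, 1); set L[1][0]=3
  eliminate (2,0): mult=3, new row 2: (0, 6, 6); set L[2][0]=3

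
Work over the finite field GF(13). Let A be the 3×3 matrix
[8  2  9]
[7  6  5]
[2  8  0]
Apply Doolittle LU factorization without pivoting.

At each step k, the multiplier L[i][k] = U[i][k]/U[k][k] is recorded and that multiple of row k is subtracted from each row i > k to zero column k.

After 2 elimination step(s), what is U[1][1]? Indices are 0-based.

k=0: U[0][0]=8
  eliminate (1,0): mult=9, new row 1: (0, 1, 2); set L[1][0]=9
  eliminate (2,0): mult=10, new row 2: (0, 1, 1); set L[2][0]=10
k=1: U[1][1]=1
  eliminate (2,1): mult=1, new row 2: (0, 0, 12); set L[2][1]=1

U[1][1] = 1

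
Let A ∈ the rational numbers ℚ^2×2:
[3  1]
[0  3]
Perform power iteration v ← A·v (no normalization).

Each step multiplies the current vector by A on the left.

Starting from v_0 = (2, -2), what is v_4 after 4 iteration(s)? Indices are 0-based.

v_4 = (-54, -162)

v_0 = (2, -2).
v_1 = A·v_0 = (4, -6).
v_2 = A·v_1 = (6, -18).
v_3 = A·v_2 = (0, -54).
v_4 = A·v_3 = (-54, -162).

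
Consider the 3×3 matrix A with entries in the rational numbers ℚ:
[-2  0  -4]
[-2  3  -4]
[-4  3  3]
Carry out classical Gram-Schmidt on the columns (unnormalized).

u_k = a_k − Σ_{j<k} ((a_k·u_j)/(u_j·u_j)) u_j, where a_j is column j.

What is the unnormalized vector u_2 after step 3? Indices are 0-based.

u_2 = (-11/3, -11/3, 11/3)

Step 1: u_0 = a_0 = (-2, -2, -4).
Step 2: u_1 = a_1 − (-3/4)·u_0 = (-3/2, 3/2, 0).
Step 3: u_2 = a_2 − (1/6)·u_0 − (0)·u_1 = (-11/3, -11/3, 11/3).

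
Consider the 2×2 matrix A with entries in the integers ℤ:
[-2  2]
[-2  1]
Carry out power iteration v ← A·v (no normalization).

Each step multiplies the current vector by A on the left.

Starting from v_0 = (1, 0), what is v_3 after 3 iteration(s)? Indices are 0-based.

v_0 = (1, 0).
v_1 = A·v_0 = (-2, -2).
v_2 = A·v_1 = (0, 2).
v_3 = A·v_2 = (4, 2).

v_3 = (4, 2)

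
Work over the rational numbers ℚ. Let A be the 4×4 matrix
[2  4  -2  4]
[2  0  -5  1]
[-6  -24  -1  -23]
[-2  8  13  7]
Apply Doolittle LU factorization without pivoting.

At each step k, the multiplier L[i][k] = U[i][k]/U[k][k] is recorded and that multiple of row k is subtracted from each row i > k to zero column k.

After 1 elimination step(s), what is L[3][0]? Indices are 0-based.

L[3][0] = -1

[col 0] pivot 2
  R1 -= 1*R0 → (0, -4, -3, -3)  (L[1][0] := 1)
  R2 -= -3*R0 → (0, -12, -7, -11)  (L[2][0] := -3)
  R3 -= -1*R0 → (0, 12, 11, 11)  (L[3][0] := -1)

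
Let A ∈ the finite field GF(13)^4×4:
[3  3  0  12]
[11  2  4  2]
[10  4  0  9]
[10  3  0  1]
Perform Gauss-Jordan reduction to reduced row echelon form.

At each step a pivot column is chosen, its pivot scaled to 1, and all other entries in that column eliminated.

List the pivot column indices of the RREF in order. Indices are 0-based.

pivot columns: 0, 1, 2, 3

pivot(0,0)=3: scale R0 → (1, 1, 0, 4)
  clear (1,0): R1 −= (11)R0 → (0, 4, 4, 10)
  clear (2,0): R2 −= (10)R0 → (0, 7, 0, 8)
  clear (3,0): R3 −= (10)R0 → (0, 6, 0, 0)
pivot(1,1)=4: scale R1 → (0, 1, 1, 9)
  clear (0,1): R0 −= (1)R1 → (1, 0, 12, 8)
  clear (2,1): R2 −= (7)R1 → (0, 0, 6, 10)
  clear (3,1): R3 −= (6)R1 → (0, 0, 7, 11)
pivot(2,2)=6: scale R2 → (0, 0, 1, 6)
  clear (0,2): R0 −= (12)R2 → (1, 0, 0, 1)
  clear (1,2): R1 −= (1)R2 → (0, 1, 0, 3)
  clear (3,2): R3 −= (7)R2 → (0, 0, 0, 8)
pivot(3,3)=8: scale R3 → (0, 0, 0, 1)
  clear (0,3): R0 −= (1)R3 → (1, 0, 0, 0)
  clear (1,3): R1 −= (3)R3 → (0, 1, 0, 0)
  clear (2,3): R2 −= (6)R3 → (0, 0, 1, 0)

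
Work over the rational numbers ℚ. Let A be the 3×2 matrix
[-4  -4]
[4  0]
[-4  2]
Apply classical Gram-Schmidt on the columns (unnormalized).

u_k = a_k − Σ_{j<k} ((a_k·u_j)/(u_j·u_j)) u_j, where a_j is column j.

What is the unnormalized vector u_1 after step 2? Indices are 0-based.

u_1 = (-10/3, -2/3, 8/3)

Step 1: u_0 = a_0 = (-4, 4, -4).
Step 2: u_1 = a_1 − (1/6)·u_0 = (-10/3, -2/3, 8/3).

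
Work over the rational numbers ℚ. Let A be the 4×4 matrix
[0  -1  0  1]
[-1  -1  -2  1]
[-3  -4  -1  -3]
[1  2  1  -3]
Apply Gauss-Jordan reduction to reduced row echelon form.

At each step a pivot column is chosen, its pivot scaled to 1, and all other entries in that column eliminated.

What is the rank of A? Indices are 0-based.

pivot(0,0): swap R0↔R1
pivot(0,0)=-1: scale R0 → (1, 1, 2, -1)
  clear (2,0): R2 −= (-3)R0 → (0, -1, 5, -6)
  clear (3,0): R3 −= (1)R0 → (0, 1, -1, -2)
pivot(1,1)=-1: scale R1 → (0, 1, 0, -1)
  clear (0,1): R0 −= (1)R1 → (1, 0, 2, 0)
  clear (2,1): R2 −= (-1)R1 → (0, 0, 5, -7)
  clear (3,1): R3 −= (1)R1 → (0, 0, -1, -1)
pivot(2,2)=5: scale R2 → (0, 0, 1, -7/5)
  clear (0,2): R0 −= (2)R2 → (1, 0, 0, 14/5)
  clear (3,2): R3 −= (-1)R2 → (0, 0, 0, -12/5)
pivot(3,3)=-12/5: scale R3 → (0, 0, 0, 1)
  clear (0,3): R0 −= (14/5)R3 → (1, 0, 0, 0)
  clear (1,3): R1 −= (-1)R3 → (0, 1, 0, 0)
  clear (2,3): R2 −= (-7/5)R3 → (0, 0, 1, 0)

rank = 4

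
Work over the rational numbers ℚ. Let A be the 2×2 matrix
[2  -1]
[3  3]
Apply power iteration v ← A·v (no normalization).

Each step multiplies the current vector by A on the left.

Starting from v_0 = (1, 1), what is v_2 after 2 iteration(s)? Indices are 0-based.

v_0 = (1, 1).
v_1 = A·v_0 = (1, 6).
v_2 = A·v_1 = (-4, 21).

v_2 = (-4, 21)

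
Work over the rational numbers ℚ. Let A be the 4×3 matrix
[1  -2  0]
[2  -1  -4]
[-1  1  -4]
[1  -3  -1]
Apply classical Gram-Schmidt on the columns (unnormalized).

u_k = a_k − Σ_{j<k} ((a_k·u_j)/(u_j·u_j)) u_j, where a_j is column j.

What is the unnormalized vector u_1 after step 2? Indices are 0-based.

u_1 = (-6/7, 9/7, -1/7, -13/7)

Step 1: u_0 = a_0 = (1, 2, -1, 1).
Step 2: u_1 = a_1 − (-8/7)·u_0 = (-6/7, 9/7, -1/7, -13/7).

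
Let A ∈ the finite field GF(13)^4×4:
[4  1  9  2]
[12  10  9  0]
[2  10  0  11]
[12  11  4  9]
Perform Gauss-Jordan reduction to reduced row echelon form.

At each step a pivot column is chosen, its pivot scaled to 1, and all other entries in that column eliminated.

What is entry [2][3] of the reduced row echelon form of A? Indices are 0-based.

[1] R0 /= 4  ⇒  (1, 10, 12, 7)
     R1 -= 12·R0  ⇒  (0, 7, 8, 7)
     R2 -= 2·R0  ⇒  (0, 3, 2, 10)
     R3 -= 12·R0  ⇒  (0, 8, 3, 3)
[2] R1 /= 7  ⇒  (0, 1, 3, 1)
     R0 -= 10·R1  ⇒  (1, 0, 8, 10)
     R2 -= 3·R1  ⇒  (0, 0, 6, 7)
     R3 -= 8·R1  ⇒  (0, 0, 5, 8)
[3] R2 /= 6  ⇒  (0, 0, 1, 12)
     R0 -= 8·R2  ⇒  (1, 0, 0, 5)
     R1 -= 3·R2  ⇒  (0, 1, 0, 4)
     R3 -= 5·R2  ⇒  (0, 0, 0, 0)
column 3 empty below row 3

M[2][3] = 12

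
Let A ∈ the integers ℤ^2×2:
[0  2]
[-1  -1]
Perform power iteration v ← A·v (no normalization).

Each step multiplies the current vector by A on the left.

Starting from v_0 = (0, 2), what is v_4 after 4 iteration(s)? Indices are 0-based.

v_0 = (0, 2).
v_1 = A·v_0 = (4, -2).
v_2 = A·v_1 = (-4, -2).
v_3 = A·v_2 = (-4, 6).
v_4 = A·v_3 = (12, -2).

v_4 = (12, -2)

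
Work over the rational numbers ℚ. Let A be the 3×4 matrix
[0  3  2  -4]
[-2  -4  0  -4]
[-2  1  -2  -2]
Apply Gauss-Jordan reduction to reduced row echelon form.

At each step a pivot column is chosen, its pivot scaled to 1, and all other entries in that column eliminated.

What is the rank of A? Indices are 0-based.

[1] R0 <-> R1
[1] R0 /= -2  ⇒  (1, 2, 0, 2)
     R2 -= -2·R0  ⇒  (0, 5, -2, 2)
[2] R1 /= 3  ⇒  (0, 1, 2/3, -4/3)
     R0 -= 2·R1  ⇒  (1, 0, -4/3, 14/3)
     R2 -= 5·R1  ⇒  (0, 0, -16/3, 26/3)
[3] R2 /= -16/3  ⇒  (0, 0, 1, -13/8)
     R0 -= -4/3·R2  ⇒  (1, 0, 0, 5/2)
     R1 -= 2/3·R2  ⇒  (0, 1, 0, -1/4)

rank = 3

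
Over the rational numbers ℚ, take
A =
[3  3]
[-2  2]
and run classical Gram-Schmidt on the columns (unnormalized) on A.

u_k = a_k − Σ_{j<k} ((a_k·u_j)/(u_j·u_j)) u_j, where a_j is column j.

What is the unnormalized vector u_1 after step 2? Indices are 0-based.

u_1 = (24/13, 36/13)

Step 1: u_0 = a_0 = (3, -2).
Step 2: u_1 = a_1 − (5/13)·u_0 = (24/13, 36/13).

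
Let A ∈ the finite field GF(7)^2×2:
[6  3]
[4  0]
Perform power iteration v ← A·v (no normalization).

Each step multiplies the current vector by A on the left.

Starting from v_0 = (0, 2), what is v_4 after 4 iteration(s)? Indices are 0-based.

v_4 = (4, 4)

v_0 = (0, 2).
v_1 = A·v_0 = (6, 0).
v_2 = A·v_1 = (1, 3).
v_3 = A·v_2 = (1, 4).
v_4 = A·v_3 = (4, 4).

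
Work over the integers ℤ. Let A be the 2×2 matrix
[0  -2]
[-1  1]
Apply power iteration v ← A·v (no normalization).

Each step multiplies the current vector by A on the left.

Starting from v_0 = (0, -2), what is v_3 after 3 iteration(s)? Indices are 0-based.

v_0 = (0, -2).
v_1 = A·v_0 = (4, -2).
v_2 = A·v_1 = (4, -6).
v_3 = A·v_2 = (12, -10).

v_3 = (12, -10)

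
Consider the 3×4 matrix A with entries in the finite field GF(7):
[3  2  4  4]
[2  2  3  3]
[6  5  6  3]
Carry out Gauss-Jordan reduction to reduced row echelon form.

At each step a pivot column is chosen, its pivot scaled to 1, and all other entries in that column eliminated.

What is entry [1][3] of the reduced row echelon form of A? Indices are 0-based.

M[1][3] = 5

[1] R0 /= 3  ⇒  (1, 3, 6, 6)
     R1 -= 2·R0  ⇒  (0, 3, 5, 5)
     R2 -= 6·R0  ⇒  (0, 1, 5, 2)
[2] R1 /= 3  ⇒  (0, 1, 4, 4)
     R0 -= 3·R1  ⇒  (1, 0, 1, 1)
     R2 -= 1·R1  ⇒  (0, 0, 1, 5)
[3] R2 /= 1  ⇒  (0, 0, 1, 5)
     R0 -= 1·R2  ⇒  (1, 0, 0, 3)
     R1 -= 4·R2  ⇒  (0, 1, 0, 5)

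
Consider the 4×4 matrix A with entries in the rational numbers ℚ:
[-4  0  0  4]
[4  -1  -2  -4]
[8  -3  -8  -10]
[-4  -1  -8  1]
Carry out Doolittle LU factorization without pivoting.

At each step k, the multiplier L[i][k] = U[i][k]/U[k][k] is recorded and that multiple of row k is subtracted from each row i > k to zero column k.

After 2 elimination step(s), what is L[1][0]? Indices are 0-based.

L[1][0] = -1

[col 0] pivot -4
  R1 -= -1*R0 → (0, -1, -2, 0)  (L[1][0] := -1)
  R2 -= -2*R0 → (0, -3, -8, -2)  (L[2][0] := -2)
  R3 -= 1*R0 → (0, -1, -8, -3)  (L[3][0] := 1)
[col 1] pivot -1
  R2 -= 3*R1 → (0, 0, -2, -2)  (L[2][1] := 3)
  R3 -= 1*R1 → (0, 0, -6, -3)  (L[3][1] := 1)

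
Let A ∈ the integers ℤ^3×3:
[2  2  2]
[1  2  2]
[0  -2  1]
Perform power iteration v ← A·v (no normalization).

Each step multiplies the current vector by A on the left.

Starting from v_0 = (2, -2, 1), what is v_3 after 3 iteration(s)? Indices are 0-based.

v_0 = (2, -2, 1).
v_1 = A·v_0 = (2, 0, 5).
v_2 = A·v_1 = (14, 12, 5).
v_3 = A·v_2 = (62, 48, -19).

v_3 = (62, 48, -19)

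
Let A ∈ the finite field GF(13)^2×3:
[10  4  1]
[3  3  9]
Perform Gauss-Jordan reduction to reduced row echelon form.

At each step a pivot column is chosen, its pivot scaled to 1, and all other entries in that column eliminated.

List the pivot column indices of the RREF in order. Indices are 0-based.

[1] R0 /= 10  ⇒  (1, 3, 4)
     R1 -= 3·R0  ⇒  (0, 7, 10)
[2] R1 /= 7  ⇒  (0, 1, 7)
     R0 -= 3·R1  ⇒  (1, 0, 9)

pivot columns: 0, 1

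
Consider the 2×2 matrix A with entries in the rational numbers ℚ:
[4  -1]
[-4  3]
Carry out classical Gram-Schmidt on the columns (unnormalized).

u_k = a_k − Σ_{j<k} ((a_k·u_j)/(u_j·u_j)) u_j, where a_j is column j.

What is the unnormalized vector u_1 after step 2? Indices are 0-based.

u_1 = (1, 1)

Step 1: u_0 = a_0 = (4, -4).
Step 2: u_1 = a_1 − (-1/2)·u_0 = (1, 1).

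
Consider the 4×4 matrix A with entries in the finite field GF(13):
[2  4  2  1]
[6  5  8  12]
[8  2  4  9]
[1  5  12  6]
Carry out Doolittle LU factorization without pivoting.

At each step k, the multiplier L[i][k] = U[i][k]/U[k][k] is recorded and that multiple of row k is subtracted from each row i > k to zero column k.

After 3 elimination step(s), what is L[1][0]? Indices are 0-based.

[col 0] pivot 2
  R1 -= 3*R0 → (0, 6, 2, 9)  (L[1][0] := 3)
  R2 -= 4*R0 → (0, 12, 9, 5)  (L[2][0] := 4)
  R3 -= 7*R0 → (0, 3, 11, 12)  (L[3][0] := 7)
[col 1] pivot 6
  R2 -= 2*R1 → (0, 0, 5, 0)  (L[2][1] := 2)
  R3 -= 7*R1 → (0, 0, 10, 1)  (L[3][1] := 7)
[col 2] pivot 5
  R3 -= 2*R2 → (0, 0, 0, 1)  (L[3][2] := 2)

L[1][0] = 3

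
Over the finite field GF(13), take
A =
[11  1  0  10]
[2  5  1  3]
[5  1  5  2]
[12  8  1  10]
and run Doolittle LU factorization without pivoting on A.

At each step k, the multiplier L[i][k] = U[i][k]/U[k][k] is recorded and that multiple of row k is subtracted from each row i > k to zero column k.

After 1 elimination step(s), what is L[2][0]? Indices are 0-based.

[col 0] pivot 11
  R1 -= 12*R0 → (0, 6, 1, 0)  (L[1][0] := 12)
  R2 -= 4*R0 → (0, 10, 5, 1)  (L[2][0] := 4)
  R3 -= 7*R0 → (0, 1, 1, 5)  (L[3][0] := 7)

L[2][0] = 4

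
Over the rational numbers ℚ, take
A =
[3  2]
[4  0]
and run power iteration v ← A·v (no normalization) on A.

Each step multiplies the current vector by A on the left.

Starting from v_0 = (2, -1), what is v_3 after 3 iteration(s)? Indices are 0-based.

v_3 = (116, 112)

v_0 = (2, -1).
v_1 = A·v_0 = (4, 8).
v_2 = A·v_1 = (28, 16).
v_3 = A·v_2 = (116, 112).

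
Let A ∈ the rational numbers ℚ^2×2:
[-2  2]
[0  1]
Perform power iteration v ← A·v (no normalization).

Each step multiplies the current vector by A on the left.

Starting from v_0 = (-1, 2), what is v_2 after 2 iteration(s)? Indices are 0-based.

v_2 = (-8, 2)

v_0 = (-1, 2).
v_1 = A·v_0 = (6, 2).
v_2 = A·v_1 = (-8, 2).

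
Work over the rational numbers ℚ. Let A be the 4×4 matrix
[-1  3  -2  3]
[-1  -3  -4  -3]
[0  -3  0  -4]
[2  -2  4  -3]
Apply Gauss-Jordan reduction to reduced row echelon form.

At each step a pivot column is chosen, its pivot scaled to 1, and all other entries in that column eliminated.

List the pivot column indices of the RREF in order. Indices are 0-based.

pivot columns: 0, 1, 2, 3

[1] R0 /= -1  ⇒  (1, -3, 2, -3)
     R1 -= -1·R0  ⇒  (0, -6, -2, -6)
     R3 -= 2·R0  ⇒  (0, 4, 0, 3)
[2] R1 /= -6  ⇒  (0, 1, 1/3, 1)
     R0 -= -3·R1  ⇒  (1, 0, 3, 0)
     R2 -= -3·R1  ⇒  (0, 0, 1, -1)
     R3 -= 4·R1  ⇒  (0, 0, -4/3, -1)
[3] R2 /= 1  ⇒  (0, 0, 1, -1)
     R0 -= 3·R2  ⇒  (1, 0, 0, 3)
     R1 -= 1/3·R2  ⇒  (0, 1, 0, 4/3)
     R3 -= -4/3·R2  ⇒  (0, 0, 0, -7/3)
[4] R3 /= -7/3  ⇒  (0, 0, 0, 1)
     R0 -= 3·R3  ⇒  (1, 0, 0, 0)
     R1 -= 4/3·R3  ⇒  (0, 1, 0, 0)
     R2 -= -1·R3  ⇒  (0, 0, 1, 0)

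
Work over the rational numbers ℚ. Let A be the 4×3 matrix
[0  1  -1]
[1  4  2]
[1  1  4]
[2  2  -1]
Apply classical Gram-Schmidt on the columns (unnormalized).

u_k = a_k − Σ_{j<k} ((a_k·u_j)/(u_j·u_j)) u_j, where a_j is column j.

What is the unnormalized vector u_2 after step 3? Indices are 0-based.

u_2 = (-23/17, 23/51, 179/51, -101/51)

Step 1: u_0 = a_0 = (0, 1, 1, 2).
Step 2: u_1 = a_1 − (3/2)·u_0 = (1, 5/2, -1/2, -1).
Step 3: u_2 = a_2 − (2/3)·u_0 − (6/17)·u_1 = (-23/17, 23/51, 179/51, -101/51).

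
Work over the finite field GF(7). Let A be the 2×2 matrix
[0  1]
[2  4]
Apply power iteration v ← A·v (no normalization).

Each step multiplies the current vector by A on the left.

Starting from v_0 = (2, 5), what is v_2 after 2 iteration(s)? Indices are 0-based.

v_0 = (2, 5).
v_1 = A·v_0 = (5, 3).
v_2 = A·v_1 = (3, 1).

v_2 = (3, 1)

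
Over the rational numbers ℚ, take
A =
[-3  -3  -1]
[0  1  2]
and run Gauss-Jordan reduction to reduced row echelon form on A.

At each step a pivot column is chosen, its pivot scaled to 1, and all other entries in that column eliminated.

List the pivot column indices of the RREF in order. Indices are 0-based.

pivot columns: 0, 1

pivot(0,0)=-3: scale R0 → (1, 1, 1/3)
pivot(1,1)=1: scale R1 → (0, 1, 2)
  clear (0,1): R0 −= (1)R1 → (1, 0, -5/3)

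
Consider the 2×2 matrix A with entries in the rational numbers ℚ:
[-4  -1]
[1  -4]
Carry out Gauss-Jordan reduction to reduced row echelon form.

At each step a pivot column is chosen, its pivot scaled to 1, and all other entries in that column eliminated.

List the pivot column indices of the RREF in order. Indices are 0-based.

pivot columns: 0, 1

pivot(0,0)=-4: scale R0 → (1, 1/4)
  clear (1,0): R1 −= (1)R0 → (0, -17/4)
pivot(1,1)=-17/4: scale R1 → (0, 1)
  clear (0,1): R0 −= (1/4)R1 → (1, 0)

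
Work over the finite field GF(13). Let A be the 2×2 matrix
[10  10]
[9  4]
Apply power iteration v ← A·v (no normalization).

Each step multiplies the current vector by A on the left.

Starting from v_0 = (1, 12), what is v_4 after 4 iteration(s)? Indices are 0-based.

v_0 = (1, 12).
v_1 = A·v_0 = (0, 5).
v_2 = A·v_1 = (11, 7).
v_3 = A·v_2 = (11, 10).
v_4 = A·v_3 = (2, 9).

v_4 = (2, 9)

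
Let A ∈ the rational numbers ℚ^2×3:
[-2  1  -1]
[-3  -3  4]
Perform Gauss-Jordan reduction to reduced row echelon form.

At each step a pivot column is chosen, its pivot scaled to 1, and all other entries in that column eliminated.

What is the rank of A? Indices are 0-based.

step 1: normalize row 0 (÷-2) = (1, -1/2, 1/2)
  row 1: subtract -3×row0 = (0, -9/2, 11/2)
step 2: normalize row 1 (÷-9/2) = (0, 1, -11/9)
  row 0: subtract -1/2×row1 = (1, 0, -1/9)

rank = 2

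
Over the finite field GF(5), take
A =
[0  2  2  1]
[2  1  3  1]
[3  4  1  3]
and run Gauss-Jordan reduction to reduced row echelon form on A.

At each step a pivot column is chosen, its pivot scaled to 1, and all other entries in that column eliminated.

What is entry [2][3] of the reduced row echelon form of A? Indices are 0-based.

[1] R0 <-> R1
[1] R0 /= 2  ⇒  (1, 3, 4, 3)
     R2 -= 3·R0  ⇒  (0, 0, 4, 4)
[2] R1 /= 2  ⇒  (0, 1, 1, 3)
     R0 -= 3·R1  ⇒  (1, 0, 1, 4)
[3] R2 /= 4  ⇒  (0, 0, 1, 1)
     R0 -= 1·R2  ⇒  (1, 0, 0, 3)
     R1 -= 1·R2  ⇒  (0, 1, 0, 2)

M[2][3] = 1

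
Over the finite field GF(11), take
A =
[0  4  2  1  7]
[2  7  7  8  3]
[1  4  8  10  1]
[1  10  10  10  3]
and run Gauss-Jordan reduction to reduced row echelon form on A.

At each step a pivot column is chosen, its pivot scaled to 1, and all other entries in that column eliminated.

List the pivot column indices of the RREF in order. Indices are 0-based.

pivot columns: 0, 1, 2, 3

step 1: exchange rows 0,1
step 1: normalize row 0 (÷2) = (1, 9, 9, 4, 7)
  row 2: subtract 1×row0 = (0, 6, 10, 6, 5)
  row 3: subtract 1×row0 = (0, 1, 1, 6, 7)
step 2: normalize row 1 (÷4) = (0, 1, 6, 3, 10)
  row 0: subtract 9×row1 = (1, 0, 10, 10, 5)
  row 2: subtract 6×row1 = (0, 0, 7, 10, 0)
  row 3: subtract 1×row1 = (0, 0, 6, 3, 8)
step 3: normalize row 2 (÷7) = (0, 0, 1, 3, 0)
  row 0: subtract 10×row2 = (1, 0, 0, 2, 5)
  row 1: subtract 6×row2 = (0, 1, 0, 7, 10)
  row 3: subtract 6×row2 = (0, 0, 0, 7, 8)
step 4: normalize row 3 (÷7) = (0, 0, 0, 1, 9)
  row 0: subtract 2×row3 = (1, 0, 0, 0, 9)
  row 1: subtract 7×row3 = (0, 1, 0, 0, 2)
  row 2: subtract 3×row3 = (0, 0, 1, 0, 6)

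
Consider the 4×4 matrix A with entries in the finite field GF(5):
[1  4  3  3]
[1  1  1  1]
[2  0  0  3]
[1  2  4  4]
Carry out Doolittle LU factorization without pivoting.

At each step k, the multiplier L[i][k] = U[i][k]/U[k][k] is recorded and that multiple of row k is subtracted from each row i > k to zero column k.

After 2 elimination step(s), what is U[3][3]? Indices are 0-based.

U[3][3] = 4

Step 1: pivot at (0,0) is 1.
  row1 ← row1 − (1)·row0  ⇒  L[1][0]=1, U row1=(0, 2, 3, 3)
  row2 ← row2 − (2)·row0  ⇒  L[2][0]=2, U row2=(0, 2, 4, 2)
  row3 ← row3 − (1)·row0  ⇒  L[3][0]=1, U row3=(0, 3, 1, 1)
Step 2: pivot at (1,1) is 2.
  row2 ← row2 − (1)·row1  ⇒  L[2][1]=1, U row2=(0, 0, 1, 4)
  row3 ← row3 − (4)·row1  ⇒  L[3][1]=4, U row3=(0, 0, 4, 4)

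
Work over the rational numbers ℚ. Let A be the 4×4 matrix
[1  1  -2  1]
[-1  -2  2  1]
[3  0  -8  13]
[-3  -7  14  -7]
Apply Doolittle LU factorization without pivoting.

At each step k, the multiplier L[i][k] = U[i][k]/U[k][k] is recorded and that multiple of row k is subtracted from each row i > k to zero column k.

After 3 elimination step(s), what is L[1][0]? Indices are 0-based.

k=0: U[0][0]=1
  eliminate (1,0): mult=-1, new row 1: (0, -1, 0, 2); set L[1][0]=-1
  eliminate (2,0): mult=3, new row 2: (0, -3, -2, 10); set L[2][0]=3
  eliminate (3,0): mult=-3, new row 3: (0, -4, 8, -4); set L[3][0]=-3
k=1: U[1][1]=-1
  eliminate (2,1): mult=3, new row 2: (0, 0, -2, 4); set L[2][1]=3
  eliminate (3,1): mult=4, new row 3: (0, 0, 8, -12); set L[3][1]=4
k=2: U[2][2]=-2
  eliminate (3,2): mult=-4, new row 3: (0, 0, 0, 4); set L[3][2]=-4

L[1][0] = -1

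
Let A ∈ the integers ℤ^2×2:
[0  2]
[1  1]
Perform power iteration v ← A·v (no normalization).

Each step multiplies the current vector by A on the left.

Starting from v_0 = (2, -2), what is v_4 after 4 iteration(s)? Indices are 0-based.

v_4 = (-8, -12)

v_0 = (2, -2).
v_1 = A·v_0 = (-4, 0).
v_2 = A·v_1 = (0, -4).
v_3 = A·v_2 = (-8, -4).
v_4 = A·v_3 = (-8, -12).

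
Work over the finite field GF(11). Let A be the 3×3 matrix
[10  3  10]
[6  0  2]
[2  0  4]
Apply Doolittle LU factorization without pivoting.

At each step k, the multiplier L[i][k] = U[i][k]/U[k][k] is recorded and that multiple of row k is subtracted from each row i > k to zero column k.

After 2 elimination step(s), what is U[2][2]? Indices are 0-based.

U[2][2] = 7

k=0: U[0][0]=10
  eliminate (1,0): mult=5, new row 1: (0, 7, 7); set L[1][0]=5
  eliminate (2,0): mult=9, new row 2: (0, 6, 2); set L[2][0]=9
k=1: U[1][1]=7
  eliminate (2,1): mult=4, new row 2: (0, 0, 7); set L[2][1]=4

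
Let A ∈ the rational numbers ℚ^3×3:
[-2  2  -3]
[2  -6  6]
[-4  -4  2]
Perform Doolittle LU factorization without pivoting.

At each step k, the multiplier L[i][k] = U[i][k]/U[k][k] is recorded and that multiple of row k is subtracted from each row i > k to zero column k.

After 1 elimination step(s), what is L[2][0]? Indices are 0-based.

L[2][0] = 2

k=0: U[0][0]=-2
  eliminate (1,0): mult=-1, new row 1: (0, -4, 3); set L[1][0]=-1
  eliminate (2,0): mult=2, new row 2: (0, -8, 8); set L[2][0]=2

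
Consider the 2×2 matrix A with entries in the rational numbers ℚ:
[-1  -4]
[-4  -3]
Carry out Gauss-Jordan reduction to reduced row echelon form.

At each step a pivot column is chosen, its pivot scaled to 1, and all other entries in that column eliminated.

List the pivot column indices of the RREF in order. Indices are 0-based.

[1] R0 /= -1  ⇒  (1, 4)
     R1 -= -4·R0  ⇒  (0, 13)
[2] R1 /= 13  ⇒  (0, 1)
     R0 -= 4·R1  ⇒  (1, 0)

pivot columns: 0, 1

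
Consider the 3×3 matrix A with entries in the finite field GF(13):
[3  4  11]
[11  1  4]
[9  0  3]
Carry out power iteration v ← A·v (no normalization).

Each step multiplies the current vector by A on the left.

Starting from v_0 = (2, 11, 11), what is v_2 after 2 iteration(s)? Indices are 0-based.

v_0 = (2, 11, 11).
v_1 = A·v_0 = (2, 12, 12).
v_2 = A·v_1 = (4, 4, 2).

v_2 = (4, 4, 2)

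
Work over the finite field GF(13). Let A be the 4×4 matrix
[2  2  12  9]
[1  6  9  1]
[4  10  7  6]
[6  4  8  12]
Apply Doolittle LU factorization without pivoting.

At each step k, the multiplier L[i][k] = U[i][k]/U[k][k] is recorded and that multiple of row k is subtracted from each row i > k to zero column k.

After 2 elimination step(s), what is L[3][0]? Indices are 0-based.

L[3][0] = 3

[col 0] pivot 2
  R1 -= 7*R0 → (0, 5, 3, 3)  (L[1][0] := 7)
  R2 -= 2*R0 → (0, 6, 9, 1)  (L[2][0] := 2)
  R3 -= 3*R0 → (0, 11, 11, 11)  (L[3][0] := 3)
[col 1] pivot 5
  R2 -= 9*R1 → (0, 0, 8, 0)  (L[2][1] := 9)
  R3 -= 10*R1 → (0, 0, 7, 7)  (L[3][1] := 10)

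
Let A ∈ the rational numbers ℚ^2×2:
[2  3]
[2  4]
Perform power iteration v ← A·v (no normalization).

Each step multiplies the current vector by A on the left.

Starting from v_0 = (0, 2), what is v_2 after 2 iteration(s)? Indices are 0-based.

v_0 = (0, 2).
v_1 = A·v_0 = (6, 8).
v_2 = A·v_1 = (36, 44).

v_2 = (36, 44)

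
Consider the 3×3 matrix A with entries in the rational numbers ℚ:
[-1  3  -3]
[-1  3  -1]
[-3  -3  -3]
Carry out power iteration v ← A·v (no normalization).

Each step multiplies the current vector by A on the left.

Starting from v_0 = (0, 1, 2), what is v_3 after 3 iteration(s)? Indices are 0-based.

v_3 = (-87, -21, -243)

v_0 = (0, 1, 2).
v_1 = A·v_0 = (-3, 1, -9).
v_2 = A·v_1 = (33, 15, 33).
v_3 = A·v_2 = (-87, -21, -243).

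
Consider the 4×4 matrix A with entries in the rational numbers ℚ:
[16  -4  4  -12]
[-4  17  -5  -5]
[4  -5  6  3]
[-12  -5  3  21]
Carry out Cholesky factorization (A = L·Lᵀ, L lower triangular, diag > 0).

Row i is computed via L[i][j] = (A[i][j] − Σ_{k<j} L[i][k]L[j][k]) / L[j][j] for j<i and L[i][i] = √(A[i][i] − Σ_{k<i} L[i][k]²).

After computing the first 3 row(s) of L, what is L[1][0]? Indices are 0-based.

L[1][0] = -1

Step 1: L[0][0] = √(16) = 4.
  L[1][0] = (-4) / L[0][0] = -1.
Step 2: L[1][1] = √(16) = 4.
  L[2][0] = (4) / L[0][0] = 1.
  L[2][1] = (-4) / L[1][1] = -1.
Step 3: L[2][2] = √(4) = 2.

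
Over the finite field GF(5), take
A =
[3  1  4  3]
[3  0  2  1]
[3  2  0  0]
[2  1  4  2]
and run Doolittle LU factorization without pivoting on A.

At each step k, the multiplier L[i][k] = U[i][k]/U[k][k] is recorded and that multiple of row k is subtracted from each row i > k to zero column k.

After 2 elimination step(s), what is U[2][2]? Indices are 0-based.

U[2][2] = 4

k=0: U[0][0]=3
  eliminate (1,0): mult=1, new row 1: (0, 4, 3, 3); set L[1][0]=1
  eliminate (2,0): mult=1, new row 2: (0, 1, 1, 2); set L[2][0]=1
  eliminate (3,0): mult=4, new row 3: (0, 2, 3, 0); set L[3][0]=4
k=1: U[1][1]=4
  eliminate (2,1): mult=4, new row 2: (0, 0, 4, 0); set L[2][1]=4
  eliminate (3,1): mult=3, new row 3: (0, 0, 4, 1); set L[3][1]=3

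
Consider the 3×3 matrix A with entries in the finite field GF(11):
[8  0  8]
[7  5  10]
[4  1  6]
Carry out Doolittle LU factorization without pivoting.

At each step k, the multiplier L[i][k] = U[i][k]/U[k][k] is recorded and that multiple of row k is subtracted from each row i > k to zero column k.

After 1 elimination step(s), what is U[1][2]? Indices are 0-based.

[col 0] pivot 8
  R1 -= 5*R0 → (0, 5, 3)  (L[1][0] := 5)
  R2 -= 6*R0 → (0, 1, 2)  (L[2][0] := 6)

U[1][2] = 3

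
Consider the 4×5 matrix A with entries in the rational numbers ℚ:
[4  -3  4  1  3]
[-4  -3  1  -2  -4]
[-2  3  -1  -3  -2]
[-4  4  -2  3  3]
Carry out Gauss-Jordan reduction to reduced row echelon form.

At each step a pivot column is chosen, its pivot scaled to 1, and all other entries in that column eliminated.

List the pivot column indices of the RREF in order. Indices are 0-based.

[1] R0 /= 4  ⇒  (1, -3/4, 1, 1/4, 3/4)
     R1 -= -4·R0  ⇒  (0, -6, 5, -1, -1)
     R2 -= -2·R0  ⇒  (0, 3/2, 1, -5/2, -1/2)
     R3 -= -4·R0  ⇒  (0, 1, 2, 4, 6)
[2] R1 /= -6  ⇒  (0, 1, -5/6, 1/6, 1/6)
     R0 -= -3/4·R1  ⇒  (1, 0, 3/8, 3/8, 7/8)
     R2 -= 3/2·R1  ⇒  (0, 0, 9/4, -11/4, -3/4)
     R3 -= 1·R1  ⇒  (0, 0, 17/6, 23/6, 35/6)
[3] R2 /= 9/4  ⇒  (0, 0, 1, -11/9, -1/3)
     R0 -= 3/8·R2  ⇒  (1, 0, 0, 5/6, 1)
     R1 -= -5/6·R2  ⇒  (0, 1, 0, -23/27, -1/9)
     R3 -= 17/6·R2  ⇒  (0, 0, 0, 197/27, 61/9)
[4] R3 /= 197/27  ⇒  (0, 0, 0, 1, 183/197)
     R0 -= 5/6·R3  ⇒  (1, 0, 0, 0, 89/394)
     R1 -= -23/27·R3  ⇒  (0, 1, 0, 0, 134/197)
     R2 -= -11/9·R3  ⇒  (0, 0, 1, 0, 158/197)

pivot columns: 0, 1, 2, 3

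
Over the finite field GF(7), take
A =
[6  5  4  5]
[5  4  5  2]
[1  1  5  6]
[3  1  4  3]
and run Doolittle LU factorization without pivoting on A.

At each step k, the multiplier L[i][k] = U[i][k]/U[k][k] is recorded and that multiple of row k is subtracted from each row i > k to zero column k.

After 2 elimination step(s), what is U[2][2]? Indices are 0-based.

U[2][2] = 6

[col 0] pivot 6
  R1 -= 2*R0 → (0, 1, 4, 6)  (L[1][0] := 2)
  R2 -= 6*R0 → (0, 6, 2, 4)  (L[2][0] := 6)
  R3 -= 4*R0 → (0, 2, 2, 4)  (L[3][0] := 4)
[col 1] pivot 1
  R2 -= 6*R1 → (0, 0, 6, 3)  (L[2][1] := 6)
  R3 -= 2*R1 → (0, 0, 1, 6)  (L[3][1] := 2)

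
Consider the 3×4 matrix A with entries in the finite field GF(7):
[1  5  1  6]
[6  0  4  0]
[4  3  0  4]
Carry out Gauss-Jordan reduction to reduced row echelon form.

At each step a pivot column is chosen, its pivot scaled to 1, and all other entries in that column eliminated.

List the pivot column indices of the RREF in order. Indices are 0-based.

pivot columns: 0, 1, 2

[1] R0 /= 1  ⇒  (1, 5, 1, 6)
     R1 -= 6·R0  ⇒  (0, 5, 5, 6)
     R2 -= 4·R0  ⇒  (0, 4, 3, 1)
[2] R1 /= 5  ⇒  (0, 1, 1, 4)
     R0 -= 5·R1  ⇒  (1, 0, 3, 0)
     R2 -= 4·R1  ⇒  (0, 0, 6, 6)
[3] R2 /= 6  ⇒  (0, 0, 1, 1)
     R0 -= 3·R2  ⇒  (1, 0, 0, 4)
     R1 -= 1·R2  ⇒  (0, 1, 0, 3)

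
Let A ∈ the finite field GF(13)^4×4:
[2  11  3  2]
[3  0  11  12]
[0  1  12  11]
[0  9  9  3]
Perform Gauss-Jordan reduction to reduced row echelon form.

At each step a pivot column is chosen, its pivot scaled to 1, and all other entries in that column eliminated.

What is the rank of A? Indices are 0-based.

[1] R0 /= 2  ⇒  (1, 12, 8, 1)
     R1 -= 3·R0  ⇒  (0, 3, 0, 9)
[2] R1 /= 3  ⇒  (0, 1, 0, 3)
     R0 -= 12·R1  ⇒  (1, 0, 8, 4)
     R2 -= 1·R1  ⇒  (0, 0, 12, 8)
     R3 -= 9·R1  ⇒  (0, 0, 9, 2)
[3] R2 /= 12  ⇒  (0, 0, 1, 5)
     R0 -= 8·R2  ⇒  (1, 0, 0, 3)
     R3 -= 9·R2  ⇒  (0, 0, 0, 9)
[4] R3 /= 9  ⇒  (0, 0, 0, 1)
     R0 -= 3·R3  ⇒  (1, 0, 0, 0)
     R1 -= 3·R3  ⇒  (0, 1, 0, 0)
     R2 -= 5·R3  ⇒  (0, 0, 1, 0)

rank = 4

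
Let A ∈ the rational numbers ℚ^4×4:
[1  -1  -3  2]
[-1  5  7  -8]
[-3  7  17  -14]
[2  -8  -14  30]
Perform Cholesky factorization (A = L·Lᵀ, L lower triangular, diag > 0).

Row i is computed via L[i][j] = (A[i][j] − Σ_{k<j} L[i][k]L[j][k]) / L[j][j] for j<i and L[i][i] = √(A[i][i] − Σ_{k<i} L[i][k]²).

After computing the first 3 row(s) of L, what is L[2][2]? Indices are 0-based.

L[2][2] = 2

Step 1: L[0][0] = √(1) = 1.
  L[1][0] = (-1) / L[0][0] = -1.
Step 2: L[1][1] = √(4) = 2.
  L[2][0] = (-3) / L[0][0] = -3.
  L[2][1] = (4) / L[1][1] = 2.
Step 3: L[2][2] = √(4) = 2.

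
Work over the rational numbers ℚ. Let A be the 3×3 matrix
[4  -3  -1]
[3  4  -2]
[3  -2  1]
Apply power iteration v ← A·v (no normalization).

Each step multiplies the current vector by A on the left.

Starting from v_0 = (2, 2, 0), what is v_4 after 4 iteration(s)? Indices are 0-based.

v_0 = (2, 2, 0).
v_1 = A·v_0 = (2, 14, 2).
v_2 = A·v_1 = (-36, 58, -20).
v_3 = A·v_2 = (-298, 164, -244).
v_4 = A·v_3 = (-1440, 250, -1466).

v_4 = (-1440, 250, -1466)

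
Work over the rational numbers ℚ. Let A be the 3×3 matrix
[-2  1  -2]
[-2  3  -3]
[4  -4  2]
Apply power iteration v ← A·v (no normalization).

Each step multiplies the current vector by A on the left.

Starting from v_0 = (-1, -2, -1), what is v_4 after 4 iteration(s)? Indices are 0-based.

v_4 = (-111, -297, 264)

v_0 = (-1, -2, -1).
v_1 = A·v_0 = (2, -1, 2).
v_2 = A·v_1 = (-9, -13, 16).
v_3 = A·v_2 = (-27, -69, 48).
v_4 = A·v_3 = (-111, -297, 264).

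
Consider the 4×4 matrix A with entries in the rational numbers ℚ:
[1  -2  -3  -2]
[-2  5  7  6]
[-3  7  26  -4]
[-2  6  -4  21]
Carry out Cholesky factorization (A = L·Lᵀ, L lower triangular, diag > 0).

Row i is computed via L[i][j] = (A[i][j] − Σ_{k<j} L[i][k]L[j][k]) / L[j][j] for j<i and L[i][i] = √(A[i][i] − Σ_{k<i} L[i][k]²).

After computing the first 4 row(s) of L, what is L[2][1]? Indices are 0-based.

L[2][1] = 1

Step 1: L[0][0] = √(1) = 1.
  L[1][0] = (-2) / L[0][0] = -2.
Step 2: L[1][1] = √(1) = 1.
  L[2][0] = (-3) / L[0][0] = -3.
  L[2][1] = (1) / L[1][1] = 1.
Step 3: L[2][2] = √(16) = 4.
  L[3][0] = (-2) / L[0][0] = -2.
  L[3][1] = (2) / L[1][1] = 2.
  L[3][2] = (-12) / L[2][2] = -3.
Step 4: L[3][3] = √(4) = 2.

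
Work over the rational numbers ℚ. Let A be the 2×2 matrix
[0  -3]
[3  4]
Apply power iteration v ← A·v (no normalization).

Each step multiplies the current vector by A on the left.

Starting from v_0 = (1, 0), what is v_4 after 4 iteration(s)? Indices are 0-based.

v_4 = (-63, -24)

v_0 = (1, 0).
v_1 = A·v_0 = (0, 3).
v_2 = A·v_1 = (-9, 12).
v_3 = A·v_2 = (-36, 21).
v_4 = A·v_3 = (-63, -24).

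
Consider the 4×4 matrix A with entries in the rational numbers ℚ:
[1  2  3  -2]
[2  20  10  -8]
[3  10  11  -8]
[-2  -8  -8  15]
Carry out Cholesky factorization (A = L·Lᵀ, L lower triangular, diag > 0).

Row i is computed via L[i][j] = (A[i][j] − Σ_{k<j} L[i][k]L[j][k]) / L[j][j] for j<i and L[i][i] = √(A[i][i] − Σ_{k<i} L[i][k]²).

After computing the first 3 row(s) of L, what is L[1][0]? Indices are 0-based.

L[1][0] = 2

Step 1: L[0][0] = √(1) = 1.
  L[1][0] = (2) / L[0][0] = 2.
Step 2: L[1][1] = √(16) = 4.
  L[2][0] = (3) / L[0][0] = 3.
  L[2][1] = (4) / L[1][1] = 1.
Step 3: L[2][2] = √(1) = 1.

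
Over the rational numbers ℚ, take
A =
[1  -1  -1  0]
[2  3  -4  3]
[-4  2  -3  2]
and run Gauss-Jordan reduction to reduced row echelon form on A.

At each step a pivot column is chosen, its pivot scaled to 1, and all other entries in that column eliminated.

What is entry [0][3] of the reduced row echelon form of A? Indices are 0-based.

M[0][3] = 1/39

step 1: normalize row 0 (÷1) = (1, -1, -1, 0)
  row 1: subtract 2×row0 = (0, 5, -2, 3)
  row 2: subtract -4×row0 = (0, -2, -7, 2)
step 2: normalize row 1 (÷5) = (0, 1, -2/5, 3/5)
  row 0: subtract -1×row1 = (1, 0, -7/5, 3/5)
  row 2: subtract -2×row1 = (0, 0, -39/5, 16/5)
step 3: normalize row 2 (÷-39/5) = (0, 0, 1, -16/39)
  row 0: subtract -7/5×row2 = (1, 0, 0, 1/39)
  row 1: subtract -2/5×row2 = (0, 1, 0, 17/39)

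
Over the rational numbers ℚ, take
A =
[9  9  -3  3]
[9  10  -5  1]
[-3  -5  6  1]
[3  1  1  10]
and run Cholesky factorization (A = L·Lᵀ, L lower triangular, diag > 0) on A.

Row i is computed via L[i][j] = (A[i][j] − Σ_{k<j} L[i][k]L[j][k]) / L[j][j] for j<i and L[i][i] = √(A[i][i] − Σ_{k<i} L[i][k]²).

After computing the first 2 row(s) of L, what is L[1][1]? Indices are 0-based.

Step 1: L[0][0] = √(9) = 3.
  L[1][0] = (9) / L[0][0] = 3.
Step 2: L[1][1] = √(1) = 1.

L[1][1] = 1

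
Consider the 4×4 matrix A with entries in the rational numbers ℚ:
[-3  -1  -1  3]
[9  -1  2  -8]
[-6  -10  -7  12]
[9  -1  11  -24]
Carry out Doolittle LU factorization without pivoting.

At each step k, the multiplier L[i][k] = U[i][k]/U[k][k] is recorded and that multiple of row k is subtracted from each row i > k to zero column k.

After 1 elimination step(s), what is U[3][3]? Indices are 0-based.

k=0: U[0][0]=-3
  eliminate (1,0): mult=-3, new row 1: (0, -4, -1, 1); set L[1][0]=-3
  eliminate (2,0): mult=2, new row 2: (0, -8, -5, 6); set L[2][0]=2
  eliminate (3,0): mult=-3, new row 3: (0, -4, 8, -15); set L[3][0]=-3

U[3][3] = -15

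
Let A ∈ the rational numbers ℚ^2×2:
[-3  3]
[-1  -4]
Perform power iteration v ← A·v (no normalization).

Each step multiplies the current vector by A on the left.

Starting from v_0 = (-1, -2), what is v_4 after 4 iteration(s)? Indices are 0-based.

v_0 = (-1, -2).
v_1 = A·v_0 = (-3, 9).
v_2 = A·v_1 = (36, -33).
v_3 = A·v_2 = (-207, 96).
v_4 = A·v_3 = (909, -177).

v_4 = (909, -177)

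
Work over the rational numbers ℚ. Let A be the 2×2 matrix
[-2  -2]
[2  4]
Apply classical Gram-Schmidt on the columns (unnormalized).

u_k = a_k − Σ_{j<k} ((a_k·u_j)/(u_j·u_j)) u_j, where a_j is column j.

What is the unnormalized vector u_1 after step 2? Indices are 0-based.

Step 1: u_0 = a_0 = (-2, 2).
Step 2: u_1 = a_1 − (3/2)·u_0 = (1, 1).

u_1 = (1, 1)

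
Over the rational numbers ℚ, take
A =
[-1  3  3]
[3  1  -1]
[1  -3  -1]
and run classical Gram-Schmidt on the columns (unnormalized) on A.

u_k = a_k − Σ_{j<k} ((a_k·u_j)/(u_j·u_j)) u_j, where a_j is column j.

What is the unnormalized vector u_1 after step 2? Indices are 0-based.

Step 1: u_0 = a_0 = (-1, 3, 1).
Step 2: u_1 = a_1 − (-3/11)·u_0 = (30/11, 20/11, -30/11).

u_1 = (30/11, 20/11, -30/11)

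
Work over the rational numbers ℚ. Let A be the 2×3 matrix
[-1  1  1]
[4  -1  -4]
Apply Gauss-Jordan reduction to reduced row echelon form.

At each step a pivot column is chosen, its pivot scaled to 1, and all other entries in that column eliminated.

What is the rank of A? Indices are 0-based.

rank = 2

[1] R0 /= -1  ⇒  (1, -1, -1)
     R1 -= 4·R0  ⇒  (0, 3, 0)
[2] R1 /= 3  ⇒  (0, 1, 0)
     R0 -= -1·R1  ⇒  (1, 0, -1)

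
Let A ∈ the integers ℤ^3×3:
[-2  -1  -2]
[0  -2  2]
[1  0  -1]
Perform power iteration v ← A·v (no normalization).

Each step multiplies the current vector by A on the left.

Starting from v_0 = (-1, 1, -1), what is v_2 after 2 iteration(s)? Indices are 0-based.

v_0 = (-1, 1, -1).
v_1 = A·v_0 = (3, -4, 0).
v_2 = A·v_1 = (-2, 8, 3).

v_2 = (-2, 8, 3)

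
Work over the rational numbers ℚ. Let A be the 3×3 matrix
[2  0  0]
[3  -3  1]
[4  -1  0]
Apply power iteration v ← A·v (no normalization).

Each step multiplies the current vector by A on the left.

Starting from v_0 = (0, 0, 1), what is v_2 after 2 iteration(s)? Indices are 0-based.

v_2 = (0, -3, -1)

v_0 = (0, 0, 1).
v_1 = A·v_0 = (0, 1, 0).
v_2 = A·v_1 = (0, -3, -1).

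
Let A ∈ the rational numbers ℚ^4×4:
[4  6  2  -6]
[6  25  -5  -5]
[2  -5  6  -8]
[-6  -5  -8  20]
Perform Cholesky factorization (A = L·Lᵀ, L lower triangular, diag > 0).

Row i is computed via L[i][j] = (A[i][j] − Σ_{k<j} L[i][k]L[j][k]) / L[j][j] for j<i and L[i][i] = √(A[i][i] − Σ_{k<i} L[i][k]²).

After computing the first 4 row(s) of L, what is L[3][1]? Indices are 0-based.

Step 1: L[0][0] = √(4) = 2.
  L[1][0] = (6) / L[0][0] = 3.
Step 2: L[1][1] = √(16) = 4.
  L[2][0] = (2) / L[0][0] = 1.
  L[2][1] = (-8) / L[1][1] = -2.
Step 3: L[2][2] = √(1) = 1.
  L[3][0] = (-6) / L[0][0] = -3.
  L[3][1] = (4) / L[1][1] = 1.
  L[3][2] = (-3) / L[2][2] = -3.
Step 4: L[3][3] = √(1) = 1.

L[3][1] = 1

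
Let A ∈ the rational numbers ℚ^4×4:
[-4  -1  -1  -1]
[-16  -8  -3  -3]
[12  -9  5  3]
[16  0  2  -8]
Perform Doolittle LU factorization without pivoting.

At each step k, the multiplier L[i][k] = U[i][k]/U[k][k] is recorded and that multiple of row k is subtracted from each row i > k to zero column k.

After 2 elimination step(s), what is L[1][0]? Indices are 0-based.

k=0: U[0][0]=-4
  eliminate (1,0): mult=4, new row 1: (0, -4, 1, 1); set L[1][0]=4
  eliminate (2,0): mult=-3, new row 2: (0, -12, 2, 0); set L[2][0]=-3
  eliminate (3,0): mult=-4, new row 3: (0, -4, -2, -12); set L[3][0]=-4
k=1: U[1][1]=-4
  eliminate (2,1): mult=3, new row 2: (0, 0, -1, -3); set L[2][1]=3
  eliminate (3,1): mult=1, new row 3: (0, 0, -3, -13); set L[3][1]=1

L[1][0] = 4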